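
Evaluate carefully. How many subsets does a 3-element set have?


The power set of a set with n elements has 2^n elements.
|P(S)| = 2^3 = 8

8


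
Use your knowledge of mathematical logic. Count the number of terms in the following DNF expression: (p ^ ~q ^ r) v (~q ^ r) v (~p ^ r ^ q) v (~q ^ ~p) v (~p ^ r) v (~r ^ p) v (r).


A DNF formula is a disjunction of terms (conjunctions).
Terms are separated by v.
Counting the disjuncts: 7 terms.

7


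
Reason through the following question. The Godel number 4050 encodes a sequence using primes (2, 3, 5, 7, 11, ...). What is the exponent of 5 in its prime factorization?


Factorize 4050 by dividing by 5 repeatedly.
Division steps: 5 divides 4050 exactly 2 time(s).
Exponent of 5 = 2

2


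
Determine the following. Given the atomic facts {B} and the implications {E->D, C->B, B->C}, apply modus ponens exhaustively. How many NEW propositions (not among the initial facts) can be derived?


Initial facts: {B}
Apply modus ponens to closure:
  B and B->C  =>  C
Final known: {B, C}
New propositions: {C}
Count = 1

1


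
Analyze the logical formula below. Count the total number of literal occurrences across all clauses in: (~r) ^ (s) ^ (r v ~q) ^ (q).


Counting literals in each clause:
Clause 1: 1 literal(s)
Clause 2: 1 literal(s)
Clause 3: 2 literal(s)
Clause 4: 1 literal(s)
Total = 5

5


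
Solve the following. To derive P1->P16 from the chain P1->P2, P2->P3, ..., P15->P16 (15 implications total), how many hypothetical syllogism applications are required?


With 15 implications in a chain connecting 16 propositions:
P1->P2, P2->P3, ..., P15->P16
Steps needed = (number of implications) - 1 = 15 - 1 = 14

14


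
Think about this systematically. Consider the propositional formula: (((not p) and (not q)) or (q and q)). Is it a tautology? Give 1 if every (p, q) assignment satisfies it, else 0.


Check all 4 assignments:
p=0, q=0: 1
p=0, q=1: 1
p=1, q=0: 0
p=1, q=1: 1
Satisfying count = 3/4.
Tautology iff count = 4: no.

0


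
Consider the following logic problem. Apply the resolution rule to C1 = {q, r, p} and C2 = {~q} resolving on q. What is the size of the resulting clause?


Remove q from C1 and ~q from C2.
C1 remainder: {r, p}
C2 remainder: {}
Union (resolvent): {p, r}
Resolvent has 2 literal(s).

2


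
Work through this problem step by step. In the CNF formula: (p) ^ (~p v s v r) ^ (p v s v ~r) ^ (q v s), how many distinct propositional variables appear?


Identify each variable that appears in the formula.
Variables found: p, q, r, s
Count = 4

4


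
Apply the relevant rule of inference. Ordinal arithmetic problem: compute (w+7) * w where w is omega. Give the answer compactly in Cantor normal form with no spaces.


Compute (w+7) * w.
Ordinal * is associative and left-distributive over +, but NOT commutative; for finite n>1, n*w = w but w*n stays w*n.
(w+7) * w = sup{(w+7)*k : k<w} = sup{w*k+7} = w^2 (the +7 tail is absorbed in the limit).
Result = w^2

w^2


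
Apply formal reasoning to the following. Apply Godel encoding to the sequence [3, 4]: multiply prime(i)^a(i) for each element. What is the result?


Encode each element as an exponent of the corresponding prime:
  2^3 = 8
  3^4 = 81
Product = 8 * 81 = 648

648


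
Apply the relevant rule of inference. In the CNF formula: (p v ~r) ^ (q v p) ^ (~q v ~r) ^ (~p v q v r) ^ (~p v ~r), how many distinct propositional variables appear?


Identify each variable that appears in the formula.
Variables found: p, q, r
Count = 3

3


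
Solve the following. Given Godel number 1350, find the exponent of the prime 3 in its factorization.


Factorize 1350 by dividing by 3 repeatedly.
Division steps: 3 divides 1350 exactly 3 time(s).
Exponent of 3 = 3

3


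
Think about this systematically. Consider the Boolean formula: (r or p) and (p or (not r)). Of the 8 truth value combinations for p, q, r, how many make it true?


Evaluate all 8 assignments for p, q, r:
p=0, q=0, r=0: 0
p=0, q=0, r=1: 0
p=0, q=1, r=0: 0
p=0, q=1, r=1: 0
p=1, q=0, r=0: 1
p=1, q=0, r=1: 1
p=1, q=1, r=0: 1
p=1, q=1, r=1: 1
Satisfying count = 4

4


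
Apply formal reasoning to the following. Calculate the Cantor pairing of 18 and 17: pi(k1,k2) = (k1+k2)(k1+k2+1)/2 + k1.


k1 + k2 = 35
(k1+k2)(k1+k2+1)/2 = 35 * 36 / 2 = 630
pi = 630 + 18 = 648

648


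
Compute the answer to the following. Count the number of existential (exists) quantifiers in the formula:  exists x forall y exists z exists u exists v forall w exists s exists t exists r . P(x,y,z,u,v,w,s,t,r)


Quantifier prefix: exists x forall y exists z exists u exists v forall w exists s exists t exists r
Mark each quantifier type:
  E U E E E U E E E
Universal count = 2, Existential count = 7
Asked for existential (exists) quantifiers: 7

7


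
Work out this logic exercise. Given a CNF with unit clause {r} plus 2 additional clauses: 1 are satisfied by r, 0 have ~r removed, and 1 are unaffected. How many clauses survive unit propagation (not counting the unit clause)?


Satisfied (removed): 1
Shortened (remain): 0
Unchanged (remain): 1
Remaining = 0 + 1 = 1

1


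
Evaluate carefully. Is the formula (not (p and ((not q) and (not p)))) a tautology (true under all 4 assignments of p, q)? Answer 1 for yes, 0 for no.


Check all 4 assignments:
p=0, q=0: 1
p=0, q=1: 1
p=1, q=0: 1
p=1, q=1: 1
Satisfying count = 4/4.
Tautology iff count = 4: yes.

1


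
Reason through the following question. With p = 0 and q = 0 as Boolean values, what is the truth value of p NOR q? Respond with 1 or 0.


p = 0, q = 0
Operation: p NOR q
Evaluate: 0 NOR 0 = 1

1


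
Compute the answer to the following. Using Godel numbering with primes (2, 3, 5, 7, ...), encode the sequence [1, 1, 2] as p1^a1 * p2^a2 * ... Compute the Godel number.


Encode each element as an exponent of the corresponding prime:
  2^1 = 2
  3^1 = 3
  5^2 = 25
Product = 2 * 3 * 25 = 150

150


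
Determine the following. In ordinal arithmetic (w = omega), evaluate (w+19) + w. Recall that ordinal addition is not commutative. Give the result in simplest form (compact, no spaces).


Compute (w+19) + w.
Ordinal + is associative but NOT commutative; for finite n>0, n + w = w but w + n stays w+n.
(w+19) + w = w + (19+w) = w + w = w*2 (the finite tail 19 is absorbed by the right w).
Result = w*2

w*2


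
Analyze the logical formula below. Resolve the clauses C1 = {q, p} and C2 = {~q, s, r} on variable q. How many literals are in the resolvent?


Remove q from C1 and ~q from C2.
C1 remainder: {p}
C2 remainder: {s, r}
Union (resolvent): {p, r, s}
Resolvent has 3 literal(s).

3


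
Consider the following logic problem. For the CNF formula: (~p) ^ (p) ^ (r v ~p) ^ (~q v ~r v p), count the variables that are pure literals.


Check each variable for pure literal status:
p: mixed (not pure)
q: pure negative
r: mixed (not pure)
Pure literal count = 1

1


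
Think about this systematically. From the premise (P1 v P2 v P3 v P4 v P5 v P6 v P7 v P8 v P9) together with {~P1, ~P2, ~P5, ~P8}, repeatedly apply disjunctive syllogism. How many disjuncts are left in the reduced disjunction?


Original disjuncts (9): P1, P2, P3, P4, P5, P6, P7, P8, P9
Negated (eliminate): ~P1, ~P2, ~P5, ~P8
Remaining disjuncts: P3, P4, P6, P7, P9
Count = 9 - 4 = 5

5


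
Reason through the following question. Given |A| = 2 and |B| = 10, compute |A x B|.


The Cartesian product A x B contains all ordered pairs (a, b).
|A x B| = |A| * |B| = 2 * 10 = 20

20


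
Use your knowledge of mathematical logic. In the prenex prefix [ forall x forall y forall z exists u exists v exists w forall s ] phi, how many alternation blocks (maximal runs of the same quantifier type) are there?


Quantifier-type sequence: A A A E E E A  (A=forall, E=exists)
Group into maximal same-type runs:
  Ax3 | Ex3 | Ax1
Number of blocks = 3

3


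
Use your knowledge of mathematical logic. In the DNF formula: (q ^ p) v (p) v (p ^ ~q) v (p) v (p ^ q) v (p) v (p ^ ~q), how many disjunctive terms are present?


A DNF formula is a disjunction of terms (conjunctions).
Terms are separated by v.
Counting the disjuncts: 7 terms.

7


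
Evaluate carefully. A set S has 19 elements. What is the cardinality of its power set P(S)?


The power set of a set with n elements has 2^n elements.
|P(S)| = 2^19 = 524288

524288


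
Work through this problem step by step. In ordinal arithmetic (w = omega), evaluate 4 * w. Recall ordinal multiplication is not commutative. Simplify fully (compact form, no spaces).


Compute 4 * w.
Ordinal * is associative and left-distributive over +, but NOT commutative; for finite n>1, n*w = w but w*n stays w*n.
For finite n>0, n * w = sup{n*k : k<w} = w. So 4 * w = w.
Result = w

w


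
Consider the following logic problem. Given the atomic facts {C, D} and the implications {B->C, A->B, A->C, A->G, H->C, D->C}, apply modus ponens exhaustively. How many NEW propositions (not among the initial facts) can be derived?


Initial facts: {C, D}
Apply modus ponens to closure:
  (no implication fires)
Final known: {C, D}
New propositions: {(none)}
Count = 0

0


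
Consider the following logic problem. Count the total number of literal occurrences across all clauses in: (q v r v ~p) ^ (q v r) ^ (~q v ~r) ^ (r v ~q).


Counting literals in each clause:
Clause 1: 3 literal(s)
Clause 2: 2 literal(s)
Clause 3: 2 literal(s)
Clause 4: 2 literal(s)
Total = 9

9


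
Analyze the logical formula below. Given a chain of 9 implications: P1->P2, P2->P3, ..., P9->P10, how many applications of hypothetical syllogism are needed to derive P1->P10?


With 9 implications in a chain connecting 10 propositions:
P1->P2, P2->P3, ..., P9->P10
Steps needed = (number of implications) - 1 = 9 - 1 = 8

8


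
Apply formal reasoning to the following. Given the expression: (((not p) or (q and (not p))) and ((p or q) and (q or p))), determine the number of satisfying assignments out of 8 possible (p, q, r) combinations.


Check all 8 assignments:
p=0, q=0, r=0: 0
p=0, q=0, r=1: 0
p=0, q=1, r=0: 1
p=0, q=1, r=1: 1
p=1, q=0, r=0: 0
p=1, q=0, r=1: 0
p=1, q=1, r=0: 0
p=1, q=1, r=1: 0
Count of True = 2

2


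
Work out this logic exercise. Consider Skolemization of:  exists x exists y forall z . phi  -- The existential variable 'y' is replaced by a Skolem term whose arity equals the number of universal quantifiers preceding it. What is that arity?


Quantifier prefix: exists x exists y forall z
'y' is existentially quantified at position 2.
No universal quantifiers precede it.
Skolem function arity = 0 (a Skolem constant)

0


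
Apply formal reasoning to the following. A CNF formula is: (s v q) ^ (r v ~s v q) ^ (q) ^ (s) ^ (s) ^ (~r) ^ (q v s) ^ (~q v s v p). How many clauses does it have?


A CNF formula is a conjunction of clauses.
Clauses are separated by ^.
Counting the conjuncts: 8 clauses.

8


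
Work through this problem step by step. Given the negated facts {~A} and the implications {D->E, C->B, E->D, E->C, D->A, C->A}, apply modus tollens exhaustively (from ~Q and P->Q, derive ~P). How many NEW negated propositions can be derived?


Initial negated facts: {~A}
Apply modus tollens to closure:
  ~A and D->A  =>  ~D
  ~A and C->A  =>  ~C
  ~D and E->D  =>  ~E
Final negated: {~A, ~C, ~D, ~E}
New negations: {~C, ~D, ~E}
Count = 3

3


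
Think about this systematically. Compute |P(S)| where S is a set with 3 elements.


The power set of a set with n elements has 2^n elements.
|P(S)| = 2^3 = 8

8


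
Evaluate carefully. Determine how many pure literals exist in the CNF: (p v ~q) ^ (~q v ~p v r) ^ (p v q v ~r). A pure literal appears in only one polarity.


Check each variable for pure literal status:
p: mixed (not pure)
q: mixed (not pure)
r: mixed (not pure)
Pure literal count = 0

0


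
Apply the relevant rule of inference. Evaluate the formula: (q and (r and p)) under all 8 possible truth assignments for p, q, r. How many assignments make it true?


Check all 8 assignments:
p=0, q=0, r=0: 0
p=0, q=0, r=1: 0
p=0, q=1, r=0: 0
p=0, q=1, r=1: 0
p=1, q=0, r=0: 0
p=1, q=0, r=1: 0
p=1, q=1, r=0: 0
p=1, q=1, r=1: 1
Count of True = 1

1


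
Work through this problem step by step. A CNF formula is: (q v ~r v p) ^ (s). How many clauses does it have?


A CNF formula is a conjunction of clauses.
Clauses are separated by ^.
Counting the conjuncts: 2 clauses.

2


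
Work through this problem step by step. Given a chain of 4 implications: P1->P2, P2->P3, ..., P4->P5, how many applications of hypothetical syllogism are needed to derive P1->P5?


With 4 implications in a chain connecting 5 propositions:
P1->P2, P2->P3, ..., P4->P5
Steps needed = (number of implications) - 1 = 4 - 1 = 3

3


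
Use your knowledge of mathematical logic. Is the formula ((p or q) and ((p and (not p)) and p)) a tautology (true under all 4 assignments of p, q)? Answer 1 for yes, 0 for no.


Check all 4 assignments:
p=0, q=0: 0
p=0, q=1: 0
p=1, q=0: 0
p=1, q=1: 0
Satisfying count = 0/4.
Tautology iff count = 4: no.

0


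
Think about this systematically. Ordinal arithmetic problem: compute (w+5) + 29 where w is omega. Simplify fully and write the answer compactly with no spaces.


Compute (w+5) + 29.
Ordinal + is associative but NOT commutative; for finite n>0, n + w = w but w + n stays w+n.
By associativity: (w+5) + 29 = w + (5+29) = w+34.
Result = w+34

w+34


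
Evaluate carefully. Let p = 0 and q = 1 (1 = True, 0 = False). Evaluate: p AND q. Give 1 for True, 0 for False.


p = 0, q = 1
Operation: p AND q
Evaluate: 0 AND 1 = 0

0


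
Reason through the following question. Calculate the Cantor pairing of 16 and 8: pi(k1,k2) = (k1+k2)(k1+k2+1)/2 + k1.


k1 + k2 = 24
(k1+k2)(k1+k2+1)/2 = 24 * 25 / 2 = 300
pi = 300 + 16 = 316

316


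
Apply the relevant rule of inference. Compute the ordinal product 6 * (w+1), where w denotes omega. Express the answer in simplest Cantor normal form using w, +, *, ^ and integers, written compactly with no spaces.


Compute 6 * (w+1).
Ordinal * is associative and left-distributive over +, but NOT commutative; for finite n>1, n*w = w but w*n stays w*n.
By left-distributivity: 6 * (w+1) = 6*w + 6*1 = w + 6 = w+6.
Result = w+6

w+6


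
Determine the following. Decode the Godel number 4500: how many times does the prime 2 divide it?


Factorize 4500 by dividing by 2 repeatedly.
Division steps: 2 divides 4500 exactly 2 time(s).
Exponent of 2 = 2

2


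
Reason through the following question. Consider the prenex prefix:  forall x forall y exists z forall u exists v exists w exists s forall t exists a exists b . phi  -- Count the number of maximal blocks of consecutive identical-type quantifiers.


Quantifier-type sequence: A A E A E E E A E E  (A=forall, E=exists)
Group into maximal same-type runs:
  Ax2 | Ex1 | Ax1 | Ex3 | Ax1 | Ex2
Number of blocks = 6

6


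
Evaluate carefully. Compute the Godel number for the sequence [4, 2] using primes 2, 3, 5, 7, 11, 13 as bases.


Encode each element as an exponent of the corresponding prime:
  2^4 = 16
  3^2 = 9
Product = 16 * 9 = 144

144


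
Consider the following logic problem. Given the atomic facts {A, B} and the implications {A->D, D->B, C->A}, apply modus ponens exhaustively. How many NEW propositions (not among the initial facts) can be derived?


Initial facts: {A, B}
Apply modus ponens to closure:
  A and A->D  =>  D
Final known: {A, B, D}
New propositions: {D}
Count = 1

1


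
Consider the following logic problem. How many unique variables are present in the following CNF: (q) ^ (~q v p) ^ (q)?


Identify each variable that appears in the formula.
Variables found: p, q
Count = 2

2


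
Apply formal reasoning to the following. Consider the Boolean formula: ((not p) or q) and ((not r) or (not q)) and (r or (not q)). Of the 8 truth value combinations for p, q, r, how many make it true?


Evaluate all 8 assignments for p, q, r:
p=0, q=0, r=0: 1
p=0, q=0, r=1: 1
p=0, q=1, r=0: 0
p=0, q=1, r=1: 0
p=1, q=0, r=0: 0
p=1, q=0, r=1: 0
p=1, q=1, r=0: 0
p=1, q=1, r=1: 0
Satisfying count = 2

2


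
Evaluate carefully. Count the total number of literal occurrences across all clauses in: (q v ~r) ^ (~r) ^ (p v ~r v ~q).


Counting literals in each clause:
Clause 1: 2 literal(s)
Clause 2: 1 literal(s)
Clause 3: 3 literal(s)
Total = 6

6


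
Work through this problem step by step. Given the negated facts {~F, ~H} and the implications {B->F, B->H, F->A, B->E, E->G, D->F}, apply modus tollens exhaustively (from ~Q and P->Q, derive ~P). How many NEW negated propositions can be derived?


Initial negated facts: {~F, ~H}
Apply modus tollens to closure:
  ~F and B->F  =>  ~B
  ~F and D->F  =>  ~D
Final negated: {~B, ~D, ~F, ~H}
New negations: {~B, ~D}
Count = 2

2


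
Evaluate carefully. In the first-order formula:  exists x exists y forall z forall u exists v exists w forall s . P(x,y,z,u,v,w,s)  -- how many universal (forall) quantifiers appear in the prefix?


Quantifier prefix: exists x exists y forall z forall u exists v exists w forall s
Mark each quantifier type:
  E E U U E E U
Universal count = 3, Existential count = 4
Asked for universal (forall) quantifiers: 3

3


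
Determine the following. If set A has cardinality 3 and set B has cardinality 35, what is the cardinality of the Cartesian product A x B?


The Cartesian product A x B contains all ordered pairs (a, b).
|A x B| = |A| * |B| = 3 * 35 = 105

105


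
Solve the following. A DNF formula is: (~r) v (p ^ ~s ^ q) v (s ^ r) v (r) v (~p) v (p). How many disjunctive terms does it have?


A DNF formula is a disjunction of terms (conjunctions).
Terms are separated by v.
Counting the disjuncts: 6 terms.

6


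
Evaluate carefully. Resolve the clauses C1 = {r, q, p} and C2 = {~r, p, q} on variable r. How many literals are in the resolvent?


Remove r from C1 and ~r from C2.
C1 remainder: {q, p}
C2 remainder: {p, q}
Union (resolvent): {p, q}
Resolvent has 2 literal(s).

2


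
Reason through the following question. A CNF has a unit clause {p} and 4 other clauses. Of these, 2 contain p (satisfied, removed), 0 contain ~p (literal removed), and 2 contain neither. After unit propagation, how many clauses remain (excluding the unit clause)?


Satisfied (removed): 2
Shortened (remain): 0
Unchanged (remain): 2
Remaining = 0 + 2 = 2

2


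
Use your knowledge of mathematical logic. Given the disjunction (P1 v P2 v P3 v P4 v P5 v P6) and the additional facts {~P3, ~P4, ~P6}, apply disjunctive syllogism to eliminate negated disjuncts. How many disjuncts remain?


Original disjuncts (6): P1, P2, P3, P4, P5, P6
Negated (eliminate): ~P3, ~P4, ~P6
Remaining disjuncts: P1, P2, P5
Count = 6 - 3 = 3

3


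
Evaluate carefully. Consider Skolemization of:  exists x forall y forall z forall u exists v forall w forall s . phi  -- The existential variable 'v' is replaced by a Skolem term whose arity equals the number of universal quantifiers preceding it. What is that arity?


Quantifier prefix: exists x forall y forall z forall u exists v forall w forall s
'v' is existentially quantified at position 5.
Universal variables preceding it: y, z, u
Skolem function arity = 3

3


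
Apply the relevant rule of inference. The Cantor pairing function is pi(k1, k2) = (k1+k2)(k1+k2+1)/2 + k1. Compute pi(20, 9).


k1 + k2 = 29
(k1+k2)(k1+k2+1)/2 = 29 * 30 / 2 = 435
pi = 435 + 20 = 455

455


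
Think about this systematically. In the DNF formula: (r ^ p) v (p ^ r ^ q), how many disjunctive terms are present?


A DNF formula is a disjunction of terms (conjunctions).
Terms are separated by v.
Counting the disjuncts: 2 terms.

2


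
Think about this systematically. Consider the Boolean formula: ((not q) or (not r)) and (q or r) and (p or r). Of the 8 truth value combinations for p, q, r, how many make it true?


Evaluate all 8 assignments for p, q, r:
p=0, q=0, r=0: 0
p=0, q=0, r=1: 1
p=0, q=1, r=0: 0
p=0, q=1, r=1: 0
p=1, q=0, r=0: 0
p=1, q=0, r=1: 1
p=1, q=1, r=0: 1
p=1, q=1, r=1: 0
Satisfying count = 3

3


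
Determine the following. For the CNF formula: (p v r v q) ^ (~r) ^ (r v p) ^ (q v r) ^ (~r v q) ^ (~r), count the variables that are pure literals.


Check each variable for pure literal status:
p: pure positive
q: pure positive
r: mixed (not pure)
Pure literal count = 2

2


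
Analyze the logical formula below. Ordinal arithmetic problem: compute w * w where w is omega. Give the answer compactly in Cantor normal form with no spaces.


Compute w * w.
Ordinal * is associative and left-distributive over +, but NOT commutative; for finite n>1, n*w = w but w*n stays w*n.
w * w = w^2 by definition.
Result = w^2

w^2


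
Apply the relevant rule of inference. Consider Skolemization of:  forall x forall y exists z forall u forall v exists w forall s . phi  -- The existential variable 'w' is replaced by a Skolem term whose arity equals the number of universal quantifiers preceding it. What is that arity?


Quantifier prefix: forall x forall y exists z forall u forall v exists w forall s
'w' is existentially quantified at position 6.
Universal variables preceding it: x, y, u, v
Skolem function arity = 4

4


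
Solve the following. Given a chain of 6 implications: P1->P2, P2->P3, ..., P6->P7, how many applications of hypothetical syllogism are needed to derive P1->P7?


With 6 implications in a chain connecting 7 propositions:
P1->P2, P2->P3, ..., P6->P7
Steps needed = (number of implications) - 1 = 6 - 1 = 5

5


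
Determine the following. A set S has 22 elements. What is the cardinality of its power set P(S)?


The power set of a set with n elements has 2^n elements.
|P(S)| = 2^22 = 4194304

4194304


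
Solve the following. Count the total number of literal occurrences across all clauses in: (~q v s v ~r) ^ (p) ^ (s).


Counting literals in each clause:
Clause 1: 3 literal(s)
Clause 2: 1 literal(s)
Clause 3: 1 literal(s)
Total = 5

5


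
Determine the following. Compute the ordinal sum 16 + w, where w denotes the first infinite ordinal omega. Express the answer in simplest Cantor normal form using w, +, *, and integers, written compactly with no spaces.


Compute 16 + w.
Ordinal + is associative but NOT commutative; for finite n>0, n + w = w but w + n stays w+n.
Any finite left addend is absorbed by w on the right: 16 + w = w.
Result = w

w


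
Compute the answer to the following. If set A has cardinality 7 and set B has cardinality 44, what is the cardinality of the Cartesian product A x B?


The Cartesian product A x B contains all ordered pairs (a, b).
|A x B| = |A| * |B| = 7 * 44 = 308

308


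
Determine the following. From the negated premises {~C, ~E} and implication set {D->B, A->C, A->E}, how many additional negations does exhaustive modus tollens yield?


Initial negated facts: {~C, ~E}
Apply modus tollens to closure:
  ~C and A->C  =>  ~A
Final negated: {~A, ~C, ~E}
New negations: {~A}
Count = 1

1


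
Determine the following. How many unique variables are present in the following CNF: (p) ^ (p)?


Identify each variable that appears in the formula.
Variables found: p
Count = 1

1


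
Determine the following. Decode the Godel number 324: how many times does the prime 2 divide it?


Factorize 324 by dividing by 2 repeatedly.
Division steps: 2 divides 324 exactly 2 time(s).
Exponent of 2 = 2

2


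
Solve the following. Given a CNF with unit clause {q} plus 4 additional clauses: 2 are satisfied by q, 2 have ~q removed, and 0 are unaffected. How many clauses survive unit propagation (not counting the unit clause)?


Satisfied (removed): 2
Shortened (remain): 2
Unchanged (remain): 0
Remaining = 2 + 0 = 2

2


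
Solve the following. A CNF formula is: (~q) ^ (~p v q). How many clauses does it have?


A CNF formula is a conjunction of clauses.
Clauses are separated by ^.
Counting the conjuncts: 2 clauses.

2


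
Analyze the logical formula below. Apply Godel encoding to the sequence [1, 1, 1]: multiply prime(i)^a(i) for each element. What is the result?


Encode each element as an exponent of the corresponding prime:
  2^1 = 2
  3^1 = 3
  5^1 = 5
Product = 2 * 3 * 5 = 30

30


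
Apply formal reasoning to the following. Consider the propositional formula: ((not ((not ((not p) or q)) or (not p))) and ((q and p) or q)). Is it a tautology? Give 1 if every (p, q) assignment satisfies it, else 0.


Check all 4 assignments:
p=0, q=0: 0
p=0, q=1: 0
p=1, q=0: 0
p=1, q=1: 1
Satisfying count = 1/4.
Tautology iff count = 4: no.

0


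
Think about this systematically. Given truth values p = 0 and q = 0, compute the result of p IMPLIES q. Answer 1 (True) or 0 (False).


p = 0, q = 0
Operation: p IMPLIES q
Evaluate: 0 IMPLIES 0 = 1

1


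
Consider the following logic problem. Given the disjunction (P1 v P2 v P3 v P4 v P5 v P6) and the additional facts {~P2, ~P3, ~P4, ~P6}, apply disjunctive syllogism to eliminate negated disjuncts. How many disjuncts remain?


Original disjuncts (6): P1, P2, P3, P4, P5, P6
Negated (eliminate): ~P2, ~P3, ~P4, ~P6
Remaining disjuncts: P1, P5
Count = 6 - 4 = 2

2


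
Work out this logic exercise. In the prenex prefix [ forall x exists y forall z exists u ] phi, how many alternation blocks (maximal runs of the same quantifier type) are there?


Quantifier-type sequence: A E A E  (A=forall, E=exists)
Group into maximal same-type runs:
  Ax1 | Ex1 | Ax1 | Ex1
Number of blocks = 4

4


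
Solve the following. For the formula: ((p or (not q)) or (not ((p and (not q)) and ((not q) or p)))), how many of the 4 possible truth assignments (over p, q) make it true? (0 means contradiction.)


Check all 4 assignments:
p=0, q=0: 1
p=0, q=1: 1
p=1, q=0: 1
p=1, q=1: 1
Count of True = 4

4


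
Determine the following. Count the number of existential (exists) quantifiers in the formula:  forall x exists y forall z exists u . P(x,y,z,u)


Quantifier prefix: forall x exists y forall z exists u
Mark each quantifier type:
  U E U E
Universal count = 2, Existential count = 2
Asked for existential (exists) quantifiers: 2

2


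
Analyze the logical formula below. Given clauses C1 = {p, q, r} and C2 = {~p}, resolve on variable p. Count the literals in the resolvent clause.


Remove p from C1 and ~p from C2.
C1 remainder: {q, r}
C2 remainder: {}
Union (resolvent): {q, r}
Resolvent has 2 literal(s).

2


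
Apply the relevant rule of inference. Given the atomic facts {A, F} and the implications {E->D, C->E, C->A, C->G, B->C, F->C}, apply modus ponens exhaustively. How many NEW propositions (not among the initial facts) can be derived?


Initial facts: {A, F}
Apply modus ponens to closure:
  F and F->C  =>  C
  C and C->E  =>  E
  C and C->G  =>  G
  E and E->D  =>  D
Final known: {A, C, D, E, F, G}
New propositions: {C, D, E, G}
Count = 4

4


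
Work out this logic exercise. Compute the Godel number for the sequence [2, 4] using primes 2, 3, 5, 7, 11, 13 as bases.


Encode each element as an exponent of the corresponding prime:
  2^2 = 4
  3^4 = 81
Product = 4 * 81 = 324

324


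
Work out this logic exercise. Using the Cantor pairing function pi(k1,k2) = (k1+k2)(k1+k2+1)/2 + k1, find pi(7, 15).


k1 + k2 = 22
(k1+k2)(k1+k2+1)/2 = 22 * 23 / 2 = 253
pi = 253 + 7 = 260

260


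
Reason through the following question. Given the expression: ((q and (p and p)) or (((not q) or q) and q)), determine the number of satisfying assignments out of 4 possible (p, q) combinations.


Check all 4 assignments:
p=0, q=0: 0
p=0, q=1: 1
p=1, q=0: 0
p=1, q=1: 1
Count of True = 2

2


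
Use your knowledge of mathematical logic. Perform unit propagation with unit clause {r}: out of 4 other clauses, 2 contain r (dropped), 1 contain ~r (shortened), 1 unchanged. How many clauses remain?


Satisfied (removed): 2
Shortened (remain): 1
Unchanged (remain): 1
Remaining = 1 + 1 = 2

2


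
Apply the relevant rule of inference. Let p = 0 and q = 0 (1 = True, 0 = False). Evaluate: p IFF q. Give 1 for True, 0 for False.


p = 0, q = 0
Operation: p IFF q
Evaluate: 0 IFF 0 = 1

1


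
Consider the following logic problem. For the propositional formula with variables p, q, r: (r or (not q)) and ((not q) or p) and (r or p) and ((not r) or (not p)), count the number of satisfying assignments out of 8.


Evaluate all 8 assignments for p, q, r:
p=0, q=0, r=0: 0
p=0, q=0, r=1: 1
p=0, q=1, r=0: 0
p=0, q=1, r=1: 0
p=1, q=0, r=0: 1
p=1, q=0, r=1: 0
p=1, q=1, r=0: 0
p=1, q=1, r=1: 0
Satisfying count = 2

2


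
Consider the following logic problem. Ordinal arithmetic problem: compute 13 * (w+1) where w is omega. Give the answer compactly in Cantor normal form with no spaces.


Compute 13 * (w+1).
Ordinal * is associative and left-distributive over +, but NOT commutative; for finite n>1, n*w = w but w*n stays w*n.
By left-distributivity: 13 * (w+1) = 13*w + 13*1 = w + 13 = w+13.
Result = w+13

w+13


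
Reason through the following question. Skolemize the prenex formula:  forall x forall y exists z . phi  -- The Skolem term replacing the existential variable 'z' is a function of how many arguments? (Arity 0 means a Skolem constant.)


Quantifier prefix: forall x forall y exists z
'z' is existentially quantified at position 3.
Universal variables preceding it: x, y
Skolem function arity = 2

2


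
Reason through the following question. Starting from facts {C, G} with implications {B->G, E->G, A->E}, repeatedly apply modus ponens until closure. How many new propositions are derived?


Initial facts: {C, G}
Apply modus ponens to closure:
  (no implication fires)
Final known: {C, G}
New propositions: {(none)}
Count = 0

0


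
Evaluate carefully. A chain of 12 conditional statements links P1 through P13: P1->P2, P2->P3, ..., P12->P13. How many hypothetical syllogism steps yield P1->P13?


With 12 implications in a chain connecting 13 propositions:
P1->P2, P2->P3, ..., P12->P13
Steps needed = (number of implications) - 1 = 12 - 1 = 11

11


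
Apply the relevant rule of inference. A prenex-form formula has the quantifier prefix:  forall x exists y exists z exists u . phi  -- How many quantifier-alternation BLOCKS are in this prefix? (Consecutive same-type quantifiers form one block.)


Quantifier-type sequence: A E E E  (A=forall, E=exists)
Group into maximal same-type runs:
  Ax1 | Ex3
Number of blocks = 2

2


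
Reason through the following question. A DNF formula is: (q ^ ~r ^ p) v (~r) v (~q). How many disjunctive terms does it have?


A DNF formula is a disjunction of terms (conjunctions).
Terms are separated by v.
Counting the disjuncts: 3 terms.

3


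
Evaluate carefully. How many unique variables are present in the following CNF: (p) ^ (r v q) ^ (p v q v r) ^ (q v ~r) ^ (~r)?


Identify each variable that appears in the formula.
Variables found: p, q, r
Count = 3

3


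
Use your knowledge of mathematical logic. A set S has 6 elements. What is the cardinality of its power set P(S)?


The power set of a set with n elements has 2^n elements.
|P(S)| = 2^6 = 64

64


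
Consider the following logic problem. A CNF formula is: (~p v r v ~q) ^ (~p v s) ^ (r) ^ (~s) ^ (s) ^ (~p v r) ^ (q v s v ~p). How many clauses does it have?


A CNF formula is a conjunction of clauses.
Clauses are separated by ^.
Counting the conjuncts: 7 clauses.

7


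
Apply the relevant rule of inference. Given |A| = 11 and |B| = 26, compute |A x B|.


The Cartesian product A x B contains all ordered pairs (a, b).
|A x B| = |A| * |B| = 11 * 26 = 286

286


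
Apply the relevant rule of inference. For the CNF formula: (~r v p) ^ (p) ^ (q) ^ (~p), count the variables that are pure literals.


Check each variable for pure literal status:
p: mixed (not pure)
q: pure positive
r: pure negative
Pure literal count = 2

2


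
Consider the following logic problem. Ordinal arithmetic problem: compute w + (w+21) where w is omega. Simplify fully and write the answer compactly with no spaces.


Compute w + (w+21).
Ordinal + is associative but NOT commutative; for finite n>0, n + w = w but w + n stays w+n.
w + (w+21) = (w+w) + 21 = w*2+21.
Result = w*2+21

w*2+21


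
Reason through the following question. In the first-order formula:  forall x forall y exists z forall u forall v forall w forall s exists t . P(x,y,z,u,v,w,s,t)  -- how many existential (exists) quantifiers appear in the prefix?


Quantifier prefix: forall x forall y exists z forall u forall v forall w forall s exists t
Mark each quantifier type:
  U U E U U U U E
Universal count = 6, Existential count = 2
Asked for existential (exists) quantifiers: 2

2


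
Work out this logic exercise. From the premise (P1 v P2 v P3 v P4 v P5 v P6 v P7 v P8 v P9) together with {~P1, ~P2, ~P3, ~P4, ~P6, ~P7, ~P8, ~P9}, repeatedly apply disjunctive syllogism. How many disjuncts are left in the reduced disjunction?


Original disjuncts (9): P1, P2, P3, P4, P5, P6, P7, P8, P9
Negated (eliminate): ~P1, ~P2, ~P3, ~P4, ~P6, ~P7, ~P8, ~P9
Remaining disjuncts: P5
Count = 9 - 8 = 1

1


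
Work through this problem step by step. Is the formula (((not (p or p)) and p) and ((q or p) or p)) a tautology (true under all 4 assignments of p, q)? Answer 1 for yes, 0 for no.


Check all 4 assignments:
p=0, q=0: 0
p=0, q=1: 0
p=1, q=0: 0
p=1, q=1: 0
Satisfying count = 0/4.
Tautology iff count = 4: no.

0


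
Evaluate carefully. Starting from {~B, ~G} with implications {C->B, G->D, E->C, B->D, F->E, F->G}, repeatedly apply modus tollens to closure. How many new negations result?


Initial negated facts: {~B, ~G}
Apply modus tollens to closure:
  ~B and C->B  =>  ~C
  ~C and E->C  =>  ~E
  ~E and F->E  =>  ~F
Final negated: {~B, ~C, ~E, ~F, ~G}
New negations: {~C, ~E, ~F}
Count = 3

3


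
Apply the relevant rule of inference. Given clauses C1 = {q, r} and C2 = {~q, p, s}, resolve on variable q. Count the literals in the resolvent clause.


Remove q from C1 and ~q from C2.
C1 remainder: {r}
C2 remainder: {p, s}
Union (resolvent): {p, r, s}
Resolvent has 3 literal(s).

3


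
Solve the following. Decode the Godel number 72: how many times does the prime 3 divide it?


Factorize 72 by dividing by 3 repeatedly.
Division steps: 3 divides 72 exactly 2 time(s).
Exponent of 3 = 2

2


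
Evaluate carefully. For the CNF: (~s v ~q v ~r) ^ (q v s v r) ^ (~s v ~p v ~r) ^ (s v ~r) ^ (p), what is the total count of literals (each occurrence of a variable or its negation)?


Counting literals in each clause:
Clause 1: 3 literal(s)
Clause 2: 3 literal(s)
Clause 3: 3 literal(s)
Clause 4: 2 literal(s)
Clause 5: 1 literal(s)
Total = 12

12


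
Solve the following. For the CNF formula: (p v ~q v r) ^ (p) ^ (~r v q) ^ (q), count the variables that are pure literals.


Check each variable for pure literal status:
p: pure positive
q: mixed (not pure)
r: mixed (not pure)
Pure literal count = 1

1


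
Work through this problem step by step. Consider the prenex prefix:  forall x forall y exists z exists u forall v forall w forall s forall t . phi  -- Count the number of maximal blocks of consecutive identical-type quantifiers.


Quantifier-type sequence: A A E E A A A A  (A=forall, E=exists)
Group into maximal same-type runs:
  Ax2 | Ex2 | Ax4
Number of blocks = 3

3


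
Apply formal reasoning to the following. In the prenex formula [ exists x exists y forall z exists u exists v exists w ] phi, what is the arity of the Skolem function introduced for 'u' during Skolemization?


Quantifier prefix: exists x exists y forall z exists u exists v exists w
'u' is existentially quantified at position 4.
Universal variables preceding it: z
Skolem function arity = 1

1


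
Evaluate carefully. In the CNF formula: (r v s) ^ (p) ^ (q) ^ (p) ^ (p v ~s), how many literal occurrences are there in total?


Counting literals in each clause:
Clause 1: 2 literal(s)
Clause 2: 1 literal(s)
Clause 3: 1 literal(s)
Clause 4: 1 literal(s)
Clause 5: 2 literal(s)
Total = 7

7


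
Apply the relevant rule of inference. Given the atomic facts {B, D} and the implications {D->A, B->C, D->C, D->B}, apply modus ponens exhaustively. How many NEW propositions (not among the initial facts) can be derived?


Initial facts: {B, D}
Apply modus ponens to closure:
  D and D->A  =>  A
  B and B->C  =>  C
Final known: {A, B, C, D}
New propositions: {A, C}
Count = 2

2


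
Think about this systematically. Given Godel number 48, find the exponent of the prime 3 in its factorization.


Factorize 48 by dividing by 3 repeatedly.
Division steps: 3 divides 48 exactly 1 time(s).
Exponent of 3 = 1

1


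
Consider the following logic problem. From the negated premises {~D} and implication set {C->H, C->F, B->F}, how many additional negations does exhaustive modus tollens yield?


Initial negated facts: {~D}
Apply modus tollens to closure:
  (no implication fires)
Final negated: {~D}
New negations: {(none)}
Count = 0

0


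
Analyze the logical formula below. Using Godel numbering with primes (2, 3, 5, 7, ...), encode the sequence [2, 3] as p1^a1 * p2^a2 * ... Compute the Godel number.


Encode each element as an exponent of the corresponding prime:
  2^2 = 4
  3^3 = 27
Product = 4 * 27 = 108

108


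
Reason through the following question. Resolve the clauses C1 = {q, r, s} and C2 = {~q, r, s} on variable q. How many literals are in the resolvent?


Remove q from C1 and ~q from C2.
C1 remainder: {r, s}
C2 remainder: {r, s}
Union (resolvent): {r, s}
Resolvent has 2 literal(s).

2


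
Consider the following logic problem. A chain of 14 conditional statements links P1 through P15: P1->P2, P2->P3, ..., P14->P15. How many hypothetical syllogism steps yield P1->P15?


With 14 implications in a chain connecting 15 propositions:
P1->P2, P2->P3, ..., P14->P15
Steps needed = (number of implications) - 1 = 14 - 1 = 13

13


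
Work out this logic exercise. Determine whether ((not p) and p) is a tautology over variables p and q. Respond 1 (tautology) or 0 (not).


Check all 4 assignments:
p=0, q=0: 0
p=0, q=1: 0
p=1, q=0: 0
p=1, q=1: 0
Satisfying count = 0/4.
Tautology iff count = 4: no.

0


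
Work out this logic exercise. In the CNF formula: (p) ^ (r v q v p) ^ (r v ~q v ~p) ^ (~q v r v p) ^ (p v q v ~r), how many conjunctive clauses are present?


A CNF formula is a conjunction of clauses.
Clauses are separated by ^.
Counting the conjuncts: 5 clauses.

5


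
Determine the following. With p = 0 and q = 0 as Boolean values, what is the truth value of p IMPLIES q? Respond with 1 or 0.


p = 0, q = 0
Operation: p IMPLIES q
Evaluate: 0 IMPLIES 0 = 1

1


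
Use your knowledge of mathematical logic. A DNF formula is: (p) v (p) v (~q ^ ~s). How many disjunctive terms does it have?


A DNF formula is a disjunction of terms (conjunctions).
Terms are separated by v.
Counting the disjuncts: 3 terms.

3


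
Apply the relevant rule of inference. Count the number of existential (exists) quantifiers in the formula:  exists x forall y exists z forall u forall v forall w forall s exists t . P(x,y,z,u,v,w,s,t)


Quantifier prefix: exists x forall y exists z forall u forall v forall w forall s exists t
Mark each quantifier type:
  E U E U U U U E
Universal count = 5, Existential count = 3
Asked for existential (exists) quantifiers: 3

3


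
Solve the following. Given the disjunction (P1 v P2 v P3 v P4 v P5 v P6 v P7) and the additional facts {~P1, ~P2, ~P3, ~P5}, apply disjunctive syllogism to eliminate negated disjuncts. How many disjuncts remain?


Original disjuncts (7): P1, P2, P3, P4, P5, P6, P7
Negated (eliminate): ~P1, ~P2, ~P3, ~P5
Remaining disjuncts: P4, P6, P7
Count = 7 - 4 = 3

3


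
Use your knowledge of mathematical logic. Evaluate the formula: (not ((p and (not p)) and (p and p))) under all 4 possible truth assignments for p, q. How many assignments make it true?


Check all 4 assignments:
p=0, q=0: 1
p=0, q=1: 1
p=1, q=0: 1
p=1, q=1: 1
Count of True = 4

4
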